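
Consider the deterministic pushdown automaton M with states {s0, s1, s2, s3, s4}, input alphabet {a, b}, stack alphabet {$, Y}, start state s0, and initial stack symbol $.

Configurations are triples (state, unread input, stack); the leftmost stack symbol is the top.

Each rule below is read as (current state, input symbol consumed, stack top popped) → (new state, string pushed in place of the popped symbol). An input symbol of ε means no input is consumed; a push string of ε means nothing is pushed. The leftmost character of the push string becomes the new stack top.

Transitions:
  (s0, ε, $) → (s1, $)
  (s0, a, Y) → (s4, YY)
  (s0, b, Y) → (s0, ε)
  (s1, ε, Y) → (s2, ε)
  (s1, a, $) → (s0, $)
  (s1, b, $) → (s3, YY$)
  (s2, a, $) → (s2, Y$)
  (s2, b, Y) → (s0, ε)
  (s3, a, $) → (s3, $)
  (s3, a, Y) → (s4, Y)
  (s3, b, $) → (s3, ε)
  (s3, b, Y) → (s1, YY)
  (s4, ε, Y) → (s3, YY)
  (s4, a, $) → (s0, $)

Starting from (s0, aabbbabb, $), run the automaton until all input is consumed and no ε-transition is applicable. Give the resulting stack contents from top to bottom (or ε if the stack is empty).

(s0, aabbbabb, $)
  ε-move, top $: go to s1, push $ → (s1, aabbbabb, $)
  read a, top $: go to s0, push $ → (s0, abbbabb, $)
  ε-move, top $: go to s1, push $ → (s1, abbbabb, $)
  read a, top $: go to s0, push $ → (s0, bbbabb, $)
  ε-move, top $: go to s1, push $ → (s1, bbbabb, $)
  read b, top $: go to s3, push YY$ → (s3, bbabb, YY$)
  read b, top Y: go to s1, push YY → (s1, babb, YYY$)
  ε-move, top Y: go to s2, push ε → (s2, babb, YY$)
  read b, top Y: go to s0, push ε → (s0, abb, Y$)
  read a, top Y: go to s4, push YY → (s4, bb, YY$)
  ε-move, top Y: go to s3, push YY → (s3, bb, YYY$)
  read b, top Y: go to s1, push YY → (s1, b, YYYY$)
  ε-move, top Y: go to s2, push ε → (s2, b, YYY$)
  read b, top Y: go to s0, push ε → (s0, ε, YY$)
All input consumed in state s0 with stack YY$.

YY$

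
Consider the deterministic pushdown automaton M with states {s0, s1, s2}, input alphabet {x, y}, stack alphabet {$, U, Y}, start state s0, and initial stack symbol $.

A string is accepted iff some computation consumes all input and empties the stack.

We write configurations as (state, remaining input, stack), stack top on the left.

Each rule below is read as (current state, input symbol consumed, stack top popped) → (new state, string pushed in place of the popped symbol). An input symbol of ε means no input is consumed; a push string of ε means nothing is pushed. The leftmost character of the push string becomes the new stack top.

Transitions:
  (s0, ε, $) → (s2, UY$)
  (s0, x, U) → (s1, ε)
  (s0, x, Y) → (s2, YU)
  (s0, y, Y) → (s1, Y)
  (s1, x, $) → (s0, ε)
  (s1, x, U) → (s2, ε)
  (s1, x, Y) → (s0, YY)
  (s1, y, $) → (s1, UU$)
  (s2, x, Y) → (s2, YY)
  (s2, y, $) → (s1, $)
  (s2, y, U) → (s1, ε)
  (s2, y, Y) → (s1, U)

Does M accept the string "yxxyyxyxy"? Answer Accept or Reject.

(s0, yxxyyxyxy, $)
  ε-move, top $: go to s2, push UY$ → (s2, yxxyyxyxy, UY$)
  read y, top U: go to s1, push ε → (s1, xxyyxyxy, Y$)
  read x, top Y: go to s0, push YY → (s0, xyyxyxy, YY$)
  read x, top Y: go to s2, push YU → (s2, yyxyxy, YUY$)
  read y, top Y: go to s1, push U → (s1, yxyxy, UUY$)
No transition applies at (s1, yxyxy, UUY$); input not fully consumed.

Reject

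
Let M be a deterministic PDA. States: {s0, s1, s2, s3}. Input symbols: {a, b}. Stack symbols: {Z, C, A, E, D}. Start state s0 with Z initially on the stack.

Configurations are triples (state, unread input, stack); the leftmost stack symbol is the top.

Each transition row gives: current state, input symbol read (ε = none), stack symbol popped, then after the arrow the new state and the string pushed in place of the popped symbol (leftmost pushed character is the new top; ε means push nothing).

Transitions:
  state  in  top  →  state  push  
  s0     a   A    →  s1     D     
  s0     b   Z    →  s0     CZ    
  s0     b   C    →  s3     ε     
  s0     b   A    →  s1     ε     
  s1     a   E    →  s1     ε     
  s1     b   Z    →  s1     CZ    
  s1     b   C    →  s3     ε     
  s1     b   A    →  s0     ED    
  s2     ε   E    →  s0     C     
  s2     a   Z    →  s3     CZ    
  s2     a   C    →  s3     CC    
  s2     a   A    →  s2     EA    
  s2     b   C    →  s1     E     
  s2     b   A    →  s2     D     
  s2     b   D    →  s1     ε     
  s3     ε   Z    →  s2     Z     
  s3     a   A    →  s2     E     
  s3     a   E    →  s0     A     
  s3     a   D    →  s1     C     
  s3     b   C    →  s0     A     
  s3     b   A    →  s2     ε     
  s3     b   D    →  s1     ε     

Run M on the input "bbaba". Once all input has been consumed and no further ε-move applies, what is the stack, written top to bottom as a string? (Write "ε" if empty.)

DZ

(s0, bbaba, Z)
  read b, top Z: go to s0, push CZ → (s0, baba, CZ)
  read b, top C: go to s3, push ε → (s3, aba, Z)
  ε-move, top Z: go to s2, push Z → (s2, aba, Z)
  read a, top Z: go to s3, push CZ → (s3, ba, CZ)
  read b, top C: go to s0, push A → (s0, a, AZ)
  read a, top A: go to s1, push D → (s1, ε, DZ)
All input consumed in state s1 with stack DZ.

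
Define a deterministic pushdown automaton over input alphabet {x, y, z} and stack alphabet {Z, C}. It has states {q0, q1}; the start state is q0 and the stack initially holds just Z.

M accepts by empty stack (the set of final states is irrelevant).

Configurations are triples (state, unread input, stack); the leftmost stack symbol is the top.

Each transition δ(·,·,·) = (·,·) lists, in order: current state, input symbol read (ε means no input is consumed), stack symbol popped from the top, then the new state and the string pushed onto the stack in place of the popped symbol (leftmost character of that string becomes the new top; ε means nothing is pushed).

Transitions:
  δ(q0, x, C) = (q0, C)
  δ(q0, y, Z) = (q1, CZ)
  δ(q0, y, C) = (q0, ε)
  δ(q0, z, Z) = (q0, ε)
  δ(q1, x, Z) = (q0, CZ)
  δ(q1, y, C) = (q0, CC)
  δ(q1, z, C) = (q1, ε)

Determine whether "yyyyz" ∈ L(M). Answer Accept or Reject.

(q0, yyyyz, Z)
  read y, top Z: go to q1, push CZ → (q1, yyyz, CZ)
  read y, top C: go to q0, push CC → (q0, yyz, CCZ)
  read y, top C: go to q0, push ε → (q0, yz, CZ)
  read y, top C: go to q0, push ε → (q0, z, Z)
  read z, top Z: go to q0, push ε → (q0, ε, ε)
All input consumed and the stack is empty.

Accept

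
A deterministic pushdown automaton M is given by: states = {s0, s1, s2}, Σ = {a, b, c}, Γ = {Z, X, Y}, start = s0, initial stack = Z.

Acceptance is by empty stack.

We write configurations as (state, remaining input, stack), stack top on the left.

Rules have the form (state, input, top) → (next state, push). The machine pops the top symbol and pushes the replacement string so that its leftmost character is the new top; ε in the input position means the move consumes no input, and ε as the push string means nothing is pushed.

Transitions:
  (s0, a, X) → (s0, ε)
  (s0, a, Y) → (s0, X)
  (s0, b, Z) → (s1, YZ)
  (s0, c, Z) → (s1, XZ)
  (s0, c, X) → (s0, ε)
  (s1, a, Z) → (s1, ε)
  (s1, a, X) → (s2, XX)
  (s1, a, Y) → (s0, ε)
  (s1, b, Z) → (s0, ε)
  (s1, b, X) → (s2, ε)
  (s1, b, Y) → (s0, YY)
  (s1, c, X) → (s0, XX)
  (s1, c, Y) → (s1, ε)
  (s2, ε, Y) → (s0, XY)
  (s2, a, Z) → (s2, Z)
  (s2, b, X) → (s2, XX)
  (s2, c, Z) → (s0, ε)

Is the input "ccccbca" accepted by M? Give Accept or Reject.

(s0, ccccbca, Z)
  read c, top Z: go to s1, push XZ → (s1, cccbca, XZ)
  read c, top X: go to s0, push XX → (s0, ccbca, XXZ)
  read c, top X: go to s0, push ε → (s0, cbca, XZ)
  read c, top X: go to s0, push ε → (s0, bca, Z)
  read b, top Z: go to s1, push YZ → (s1, ca, YZ)
  read c, top Y: go to s1, push ε → (s1, a, Z)
  read a, top Z: go to s1, push ε → (s1, ε, ε)
All input consumed and the stack is empty.

Accept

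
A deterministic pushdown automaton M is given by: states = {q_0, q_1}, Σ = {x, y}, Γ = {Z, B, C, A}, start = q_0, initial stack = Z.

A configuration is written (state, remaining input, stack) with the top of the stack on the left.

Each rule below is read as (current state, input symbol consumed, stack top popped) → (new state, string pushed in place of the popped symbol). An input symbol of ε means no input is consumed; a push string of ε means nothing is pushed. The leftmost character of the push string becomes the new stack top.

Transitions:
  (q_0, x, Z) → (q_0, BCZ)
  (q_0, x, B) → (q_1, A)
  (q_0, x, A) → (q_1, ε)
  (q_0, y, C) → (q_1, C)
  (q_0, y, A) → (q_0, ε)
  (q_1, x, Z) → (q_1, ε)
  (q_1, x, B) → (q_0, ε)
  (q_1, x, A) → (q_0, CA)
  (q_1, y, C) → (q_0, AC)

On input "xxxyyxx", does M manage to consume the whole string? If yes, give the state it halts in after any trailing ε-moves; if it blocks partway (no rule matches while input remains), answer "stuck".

stuck

(q_0, xxxyyxx, Z)
  read x, top Z: go to q_0, push BCZ → (q_0, xxyyxx, BCZ)
  read x, top B: go to q_1, push A → (q_1, xyyxx, ACZ)
  read x, top A: go to q_0, push CA → (q_0, yyxx, CACZ)
  read y, top C: go to q_1, push C → (q_1, yxx, CACZ)
  read y, top C: go to q_0, push AC → (q_0, xx, ACACZ)
  read x, top A: go to q_1, push ε → (q_1, x, CACZ)
No transition for (q_1, x, top C); M blocks with input x remaining.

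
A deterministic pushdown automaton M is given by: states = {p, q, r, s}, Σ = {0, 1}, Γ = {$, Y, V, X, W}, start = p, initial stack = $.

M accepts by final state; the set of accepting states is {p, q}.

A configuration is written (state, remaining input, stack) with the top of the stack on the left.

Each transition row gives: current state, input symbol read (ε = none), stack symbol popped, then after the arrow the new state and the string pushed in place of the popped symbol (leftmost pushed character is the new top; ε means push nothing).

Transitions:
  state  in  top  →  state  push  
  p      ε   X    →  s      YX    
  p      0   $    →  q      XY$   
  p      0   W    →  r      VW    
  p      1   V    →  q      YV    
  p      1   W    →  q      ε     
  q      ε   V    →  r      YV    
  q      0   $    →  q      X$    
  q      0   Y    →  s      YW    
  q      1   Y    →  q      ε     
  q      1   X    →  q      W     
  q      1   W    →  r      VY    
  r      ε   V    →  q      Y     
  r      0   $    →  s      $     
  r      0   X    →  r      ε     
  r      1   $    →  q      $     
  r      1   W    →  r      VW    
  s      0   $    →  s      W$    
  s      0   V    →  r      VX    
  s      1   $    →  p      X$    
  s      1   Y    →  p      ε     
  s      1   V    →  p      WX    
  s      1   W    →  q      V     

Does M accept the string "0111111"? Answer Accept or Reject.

Reject

(p, 0111111, $) ⊢ (q, 111111, XY$) ⊢ (q, 11111, WY$) ⊢ (r, 1111, VYY$) ⊢ (q, 1111, YYY$) ⊢ (q, 111, YY$) ⊢ (q, 11, Y$) ⊢ (q, 1, $)
No transition applies at (q, 1, $); input not fully consumed.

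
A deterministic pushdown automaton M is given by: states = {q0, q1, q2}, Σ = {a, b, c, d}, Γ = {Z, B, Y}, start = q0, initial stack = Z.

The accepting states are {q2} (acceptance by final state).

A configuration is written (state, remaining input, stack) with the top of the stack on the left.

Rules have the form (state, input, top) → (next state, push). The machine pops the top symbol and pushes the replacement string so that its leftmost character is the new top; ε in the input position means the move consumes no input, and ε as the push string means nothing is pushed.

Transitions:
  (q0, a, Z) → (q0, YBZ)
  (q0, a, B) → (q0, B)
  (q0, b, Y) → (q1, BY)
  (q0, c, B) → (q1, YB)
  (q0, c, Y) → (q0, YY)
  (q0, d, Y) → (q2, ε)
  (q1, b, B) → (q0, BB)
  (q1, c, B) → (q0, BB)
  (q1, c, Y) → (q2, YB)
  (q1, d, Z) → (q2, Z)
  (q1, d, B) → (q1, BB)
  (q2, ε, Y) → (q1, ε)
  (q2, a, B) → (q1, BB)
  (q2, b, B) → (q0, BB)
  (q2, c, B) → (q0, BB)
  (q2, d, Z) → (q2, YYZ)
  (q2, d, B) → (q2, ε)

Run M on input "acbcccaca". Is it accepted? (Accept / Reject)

Reject

(q0, acbcccaca, Z)
  read a, top Z: go to q0, push YBZ → (q0, cbcccaca, YBZ)
  read c, top Y: go to q0, push YY → (q0, bcccaca, YYBZ)
  read b, top Y: go to q1, push BY → (q1, cccaca, BYYBZ)
  read c, top B: go to q0, push BB → (q0, ccaca, BBYYBZ)
  read c, top B: go to q1, push YB → (q1, caca, YBBYYBZ)
  read c, top Y: go to q2, push YB → (q2, aca, YBBBYYBZ)
  ε-move, top Y: go to q1, push ε → (q1, aca, BBBYYBZ)
No transition applies at (q1, aca, BBBYYBZ); input not fully consumed.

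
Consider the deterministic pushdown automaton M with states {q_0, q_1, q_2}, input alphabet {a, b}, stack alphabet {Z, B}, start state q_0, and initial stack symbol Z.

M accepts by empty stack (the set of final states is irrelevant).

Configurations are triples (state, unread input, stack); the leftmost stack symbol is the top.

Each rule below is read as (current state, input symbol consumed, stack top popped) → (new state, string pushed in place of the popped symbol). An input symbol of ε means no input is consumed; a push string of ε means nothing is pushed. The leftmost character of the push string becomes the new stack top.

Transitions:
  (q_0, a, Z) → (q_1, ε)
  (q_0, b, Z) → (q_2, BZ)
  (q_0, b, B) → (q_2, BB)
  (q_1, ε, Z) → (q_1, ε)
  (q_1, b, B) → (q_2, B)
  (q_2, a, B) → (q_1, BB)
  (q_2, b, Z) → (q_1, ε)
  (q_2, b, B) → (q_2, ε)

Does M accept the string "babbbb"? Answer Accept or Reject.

Accept

(q_0, babbbb, Z)
  read b, top Z: go to q_2, push BZ → (q_2, abbbb, BZ)
  read a, top B: go to q_1, push BB → (q_1, bbbb, BBZ)
  read b, top B: go to q_2, push B → (q_2, bbb, BBZ)
  read b, top B: go to q_2, push ε → (q_2, bb, BZ)
  read b, top B: go to q_2, push ε → (q_2, b, Z)
  read b, top Z: go to q_1, push ε → (q_1, ε, ε)
All input consumed and the stack is empty.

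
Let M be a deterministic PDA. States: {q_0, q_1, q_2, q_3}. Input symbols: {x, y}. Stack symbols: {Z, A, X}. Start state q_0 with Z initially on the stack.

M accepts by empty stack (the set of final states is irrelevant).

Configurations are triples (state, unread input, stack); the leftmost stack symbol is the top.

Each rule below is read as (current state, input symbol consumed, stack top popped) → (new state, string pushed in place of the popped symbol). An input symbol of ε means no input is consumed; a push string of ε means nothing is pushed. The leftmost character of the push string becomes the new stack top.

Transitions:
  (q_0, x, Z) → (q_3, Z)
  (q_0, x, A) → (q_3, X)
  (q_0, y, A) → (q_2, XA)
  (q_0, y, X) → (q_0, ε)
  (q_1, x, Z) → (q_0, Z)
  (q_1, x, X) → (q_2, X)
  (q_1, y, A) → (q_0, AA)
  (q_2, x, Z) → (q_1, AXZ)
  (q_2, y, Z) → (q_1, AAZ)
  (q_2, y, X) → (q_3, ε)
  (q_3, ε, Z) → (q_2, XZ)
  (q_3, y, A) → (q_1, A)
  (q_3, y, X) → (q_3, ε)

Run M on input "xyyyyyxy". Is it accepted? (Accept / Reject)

(q_0, xyyyyyxy, Z)
  read x, top Z: go to q_3, push Z → (q_3, yyyyyxy, Z)
  ε-move, top Z: go to q_2, push XZ → (q_2, yyyyyxy, XZ)
  read y, top X: go to q_3, push ε → (q_3, yyyyxy, Z)
  ε-move, top Z: go to q_2, push XZ → (q_2, yyyyxy, XZ)
  read y, top X: go to q_3, push ε → (q_3, yyyxy, Z)
  ε-move, top Z: go to q_2, push XZ → (q_2, yyyxy, XZ)
  read y, top X: go to q_3, push ε → (q_3, yyxy, Z)
  ε-move, top Z: go to q_2, push XZ → (q_2, yyxy, XZ)
  read y, top X: go to q_3, push ε → (q_3, yxy, Z)
  ε-move, top Z: go to q_2, push XZ → (q_2, yxy, XZ)
  read y, top X: go to q_3, push ε → (q_3, xy, Z)
  ε-move, top Z: go to q_2, push XZ → (q_2, xy, XZ)
No transition applies at (q_2, xy, XZ); input not fully consumed.

Reject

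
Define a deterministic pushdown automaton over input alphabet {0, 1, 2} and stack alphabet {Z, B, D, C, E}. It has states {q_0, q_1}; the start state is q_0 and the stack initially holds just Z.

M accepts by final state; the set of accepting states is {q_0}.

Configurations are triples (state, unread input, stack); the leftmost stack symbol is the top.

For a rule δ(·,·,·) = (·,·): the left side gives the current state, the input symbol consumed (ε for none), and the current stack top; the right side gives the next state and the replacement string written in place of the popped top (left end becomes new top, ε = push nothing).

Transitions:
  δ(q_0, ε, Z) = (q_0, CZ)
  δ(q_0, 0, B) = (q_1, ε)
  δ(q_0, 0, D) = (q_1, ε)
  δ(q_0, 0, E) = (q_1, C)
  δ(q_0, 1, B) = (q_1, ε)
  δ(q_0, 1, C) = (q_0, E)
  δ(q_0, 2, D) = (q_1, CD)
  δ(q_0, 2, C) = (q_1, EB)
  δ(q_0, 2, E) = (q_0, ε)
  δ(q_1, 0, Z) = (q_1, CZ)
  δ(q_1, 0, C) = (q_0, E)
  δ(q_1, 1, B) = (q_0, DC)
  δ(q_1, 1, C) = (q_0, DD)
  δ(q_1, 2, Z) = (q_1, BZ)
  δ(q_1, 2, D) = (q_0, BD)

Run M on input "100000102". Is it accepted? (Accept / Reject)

(q_0, 100000102, Z)
  ε-move, top Z: go to q_0, push CZ → (q_0, 100000102, CZ)
  read 1, top C: go to q_0, push E → (q_0, 00000102, EZ)
  read 0, top E: go to q_1, push C → (q_1, 0000102, CZ)
  read 0, top C: go to q_0, push E → (q_0, 000102, EZ)
  read 0, top E: go to q_1, push C → (q_1, 00102, CZ)
  read 0, top C: go to q_0, push E → (q_0, 0102, EZ)
  read 0, top E: go to q_1, push C → (q_1, 102, CZ)
  read 1, top C: go to q_0, push DD → (q_0, 02, DDZ)
  read 0, top D: go to q_1, push ε → (q_1, 2, DZ)
  read 2, top D: go to q_0, push BD → (q_0, ε, BDZ)
All input consumed; state q_0 ∈ F.

Accept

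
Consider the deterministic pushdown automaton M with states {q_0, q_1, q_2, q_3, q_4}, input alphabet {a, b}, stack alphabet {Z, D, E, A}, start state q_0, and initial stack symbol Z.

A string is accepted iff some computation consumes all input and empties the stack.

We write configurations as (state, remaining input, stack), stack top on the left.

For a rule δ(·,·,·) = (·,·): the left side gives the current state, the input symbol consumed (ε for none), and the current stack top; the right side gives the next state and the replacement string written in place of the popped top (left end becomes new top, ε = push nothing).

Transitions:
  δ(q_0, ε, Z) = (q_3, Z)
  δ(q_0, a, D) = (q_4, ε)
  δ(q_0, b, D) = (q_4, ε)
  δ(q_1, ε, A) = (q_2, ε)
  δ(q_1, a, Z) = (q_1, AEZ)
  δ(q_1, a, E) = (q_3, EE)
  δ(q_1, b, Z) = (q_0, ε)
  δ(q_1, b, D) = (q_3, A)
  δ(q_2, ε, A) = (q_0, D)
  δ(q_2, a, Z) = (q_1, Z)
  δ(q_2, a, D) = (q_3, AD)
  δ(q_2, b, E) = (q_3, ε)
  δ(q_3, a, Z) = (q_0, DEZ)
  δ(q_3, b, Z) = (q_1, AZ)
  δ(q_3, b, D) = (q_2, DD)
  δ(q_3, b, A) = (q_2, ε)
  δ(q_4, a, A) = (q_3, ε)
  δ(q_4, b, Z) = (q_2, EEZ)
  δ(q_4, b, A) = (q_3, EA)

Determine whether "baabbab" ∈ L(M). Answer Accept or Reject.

(q_0, baabbab, Z) ⊢ (q_3, baabbab, Z) ⊢ (q_1, aabbab, AZ) ⊢ (q_2, aabbab, Z) ⊢ (q_1, abbab, Z) ⊢ (q_1, bbab, AEZ) ⊢ (q_2, bbab, EZ) ⊢ (q_3, bab, Z) ⊢ (q_1, ab, AZ) ⊢ (q_2, ab, Z) ⊢ (q_1, b, Z) ⊢ (q_0, ε, ε)
All input consumed and the stack is empty.

Accept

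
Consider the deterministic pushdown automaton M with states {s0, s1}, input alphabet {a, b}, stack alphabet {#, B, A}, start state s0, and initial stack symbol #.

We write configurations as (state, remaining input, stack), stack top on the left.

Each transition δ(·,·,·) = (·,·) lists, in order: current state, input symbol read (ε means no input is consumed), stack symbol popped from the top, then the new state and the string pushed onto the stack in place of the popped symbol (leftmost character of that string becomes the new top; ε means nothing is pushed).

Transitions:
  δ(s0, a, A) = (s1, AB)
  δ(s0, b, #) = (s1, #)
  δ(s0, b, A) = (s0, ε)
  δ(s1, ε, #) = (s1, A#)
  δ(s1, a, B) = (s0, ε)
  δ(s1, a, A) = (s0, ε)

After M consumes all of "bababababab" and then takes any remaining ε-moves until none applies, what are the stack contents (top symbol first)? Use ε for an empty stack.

(s0, bababababab, #) ⊢ (s1, ababababab, #) ⊢ (s1, ababababab, A#) ⊢ (s0, babababab, #) ⊢ (s1, abababab, #) ⊢ (s1, abababab, A#) ⊢ (s0, bababab, #) ⊢ (s1, ababab, #) ⊢ (s1, ababab, A#) ⊢ (s0, babab, #) ⊢ (s1, abab, #) ⊢ (s1, abab, A#) ⊢ (s0, bab, #) ⊢ (s1, ab, #) ⊢ (s1, ab, A#) ⊢ (s0, b, #) ⊢ (s1, ε, #) ⊢ (s1, ε, A#)
All input consumed in state s1 with stack A#.

A#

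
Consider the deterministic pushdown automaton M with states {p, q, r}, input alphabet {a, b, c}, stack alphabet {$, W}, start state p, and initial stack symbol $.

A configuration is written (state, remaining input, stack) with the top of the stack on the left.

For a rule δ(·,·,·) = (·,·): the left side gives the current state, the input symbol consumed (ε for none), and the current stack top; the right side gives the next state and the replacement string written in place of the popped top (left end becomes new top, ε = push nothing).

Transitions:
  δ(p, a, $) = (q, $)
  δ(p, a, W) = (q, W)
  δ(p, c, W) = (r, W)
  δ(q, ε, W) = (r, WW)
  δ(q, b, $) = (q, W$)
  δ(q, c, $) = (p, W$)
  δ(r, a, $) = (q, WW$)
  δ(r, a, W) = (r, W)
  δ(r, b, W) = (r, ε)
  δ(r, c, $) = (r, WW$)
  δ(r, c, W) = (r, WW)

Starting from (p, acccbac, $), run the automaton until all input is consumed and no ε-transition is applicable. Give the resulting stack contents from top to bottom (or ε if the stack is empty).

(p, acccbac, $) ⊢ (q, cccbac, $) ⊢ (p, ccbac, W$) ⊢ (r, cbac, W$) ⊢ (r, bac, WW$) ⊢ (r, ac, W$) ⊢ (r, c, W$) ⊢ (r, ε, WW$)
All input consumed in state r with stack WW$.

WW$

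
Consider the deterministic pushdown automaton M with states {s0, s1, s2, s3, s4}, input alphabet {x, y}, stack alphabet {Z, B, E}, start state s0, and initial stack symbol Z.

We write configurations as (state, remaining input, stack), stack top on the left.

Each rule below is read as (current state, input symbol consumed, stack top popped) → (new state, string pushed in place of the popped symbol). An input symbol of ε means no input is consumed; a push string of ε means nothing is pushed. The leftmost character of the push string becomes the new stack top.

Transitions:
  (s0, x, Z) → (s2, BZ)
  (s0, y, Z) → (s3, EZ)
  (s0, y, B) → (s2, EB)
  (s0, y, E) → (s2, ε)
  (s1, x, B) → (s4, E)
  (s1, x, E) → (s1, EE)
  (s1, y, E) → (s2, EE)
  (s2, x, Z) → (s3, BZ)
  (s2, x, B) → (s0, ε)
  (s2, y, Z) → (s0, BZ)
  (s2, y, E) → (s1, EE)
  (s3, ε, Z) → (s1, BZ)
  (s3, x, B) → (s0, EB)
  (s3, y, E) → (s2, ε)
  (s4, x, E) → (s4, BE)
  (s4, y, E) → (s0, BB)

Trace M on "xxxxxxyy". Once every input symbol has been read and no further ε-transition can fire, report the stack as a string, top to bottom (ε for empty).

(s0, xxxxxxyy, Z)
  read x, top Z: go to s2, push BZ → (s2, xxxxxyy, BZ)
  read x, top B: go to s0, push ε → (s0, xxxxyy, Z)
  read x, top Z: go to s2, push BZ → (s2, xxxyy, BZ)
  read x, top B: go to s0, push ε → (s0, xxyy, Z)
  read x, top Z: go to s2, push BZ → (s2, xyy, BZ)
  read x, top B: go to s0, push ε → (s0, yy, Z)
  read y, top Z: go to s3, push EZ → (s3, y, EZ)
  read y, top E: go to s2, push ε → (s2, ε, Z)
All input consumed in state s2 with stack Z.

Z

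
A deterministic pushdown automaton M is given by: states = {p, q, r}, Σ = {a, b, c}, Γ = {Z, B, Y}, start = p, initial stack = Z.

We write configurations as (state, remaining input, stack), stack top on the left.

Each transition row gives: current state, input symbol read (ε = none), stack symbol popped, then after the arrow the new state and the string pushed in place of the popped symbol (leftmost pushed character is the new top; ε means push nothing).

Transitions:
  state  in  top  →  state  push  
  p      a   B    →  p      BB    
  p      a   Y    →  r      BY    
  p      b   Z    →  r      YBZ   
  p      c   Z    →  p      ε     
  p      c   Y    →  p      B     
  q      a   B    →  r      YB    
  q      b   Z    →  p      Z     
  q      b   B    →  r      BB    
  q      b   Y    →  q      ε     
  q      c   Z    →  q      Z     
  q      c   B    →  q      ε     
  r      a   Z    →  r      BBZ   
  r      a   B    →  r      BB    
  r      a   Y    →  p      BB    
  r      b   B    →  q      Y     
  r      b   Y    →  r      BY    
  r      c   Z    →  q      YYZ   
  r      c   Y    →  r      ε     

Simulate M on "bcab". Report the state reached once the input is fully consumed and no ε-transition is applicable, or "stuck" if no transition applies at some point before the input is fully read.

q

(p, bcab, Z)
  read b, top Z: go to r, push YBZ → (r, cab, YBZ)
  read c, top Y: go to r, push ε → (r, ab, BZ)
  read a, top B: go to r, push BB → (r, b, BBZ)
  read b, top B: go to q, push Y → (q, ε, YBZ)
All input consumed; M is in state q.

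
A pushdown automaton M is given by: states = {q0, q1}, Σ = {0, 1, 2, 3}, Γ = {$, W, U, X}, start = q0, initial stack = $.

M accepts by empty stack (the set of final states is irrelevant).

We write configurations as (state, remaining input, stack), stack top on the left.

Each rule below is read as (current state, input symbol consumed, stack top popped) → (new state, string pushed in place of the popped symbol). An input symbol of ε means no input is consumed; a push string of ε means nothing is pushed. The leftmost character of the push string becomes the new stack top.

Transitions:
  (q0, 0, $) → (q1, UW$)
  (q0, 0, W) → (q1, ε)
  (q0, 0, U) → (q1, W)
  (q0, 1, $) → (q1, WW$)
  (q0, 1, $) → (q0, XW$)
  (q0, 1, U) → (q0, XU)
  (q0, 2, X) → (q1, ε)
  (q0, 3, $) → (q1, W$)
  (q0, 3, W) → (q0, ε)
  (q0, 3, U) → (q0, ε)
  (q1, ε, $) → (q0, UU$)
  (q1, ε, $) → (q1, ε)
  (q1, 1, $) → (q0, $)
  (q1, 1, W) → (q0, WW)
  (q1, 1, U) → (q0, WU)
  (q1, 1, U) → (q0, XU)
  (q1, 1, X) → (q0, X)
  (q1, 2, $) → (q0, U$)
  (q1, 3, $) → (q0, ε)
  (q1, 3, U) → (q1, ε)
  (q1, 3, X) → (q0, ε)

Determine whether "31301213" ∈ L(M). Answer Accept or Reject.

Reject

No computation consumes all input and empties the stack.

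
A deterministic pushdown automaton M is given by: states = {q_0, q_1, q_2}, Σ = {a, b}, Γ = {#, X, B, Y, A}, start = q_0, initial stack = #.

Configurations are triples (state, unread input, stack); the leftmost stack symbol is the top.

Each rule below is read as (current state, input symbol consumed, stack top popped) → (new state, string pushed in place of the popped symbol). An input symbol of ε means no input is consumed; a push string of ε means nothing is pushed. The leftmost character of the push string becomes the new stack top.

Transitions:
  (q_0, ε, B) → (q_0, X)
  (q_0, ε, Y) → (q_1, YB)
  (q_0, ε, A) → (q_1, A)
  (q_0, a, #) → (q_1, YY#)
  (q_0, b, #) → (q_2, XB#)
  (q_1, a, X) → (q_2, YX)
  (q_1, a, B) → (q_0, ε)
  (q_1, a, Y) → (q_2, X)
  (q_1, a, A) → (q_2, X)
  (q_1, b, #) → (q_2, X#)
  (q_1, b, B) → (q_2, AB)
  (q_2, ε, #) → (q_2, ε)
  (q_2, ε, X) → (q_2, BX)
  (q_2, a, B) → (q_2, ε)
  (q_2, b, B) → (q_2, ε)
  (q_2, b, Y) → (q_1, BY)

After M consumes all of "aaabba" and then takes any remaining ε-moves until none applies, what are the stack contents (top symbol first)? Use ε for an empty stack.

(q_0, aaabba, #)
  read a, top #: go to q_1, push YY# → (q_1, aabba, YY#)
  read a, top Y: go to q_2, push X → (q_2, abba, XY#)
  ε-move, top X: go to q_2, push BX → (q_2, abba, BXY#)
  read a, top B: go to q_2, push ε → (q_2, bba, XY#)
  ε-move, top X: go to q_2, push BX → (q_2, bba, BXY#)
  read b, top B: go to q_2, push ε → (q_2, ba, XY#)
  ε-move, top X: go to q_2, push BX → (q_2, ba, BXY#)
  read b, top B: go to q_2, push ε → (q_2, a, XY#)
  ε-move, top X: go to q_2, push BX → (q_2, a, BXY#)
  read a, top B: go to q_2, push ε → (q_2, ε, XY#)
  ε-move, top X: go to q_2, push BX → (q_2, ε, BXY#)
All input consumed in state q_2 with stack BXY#.

BXY#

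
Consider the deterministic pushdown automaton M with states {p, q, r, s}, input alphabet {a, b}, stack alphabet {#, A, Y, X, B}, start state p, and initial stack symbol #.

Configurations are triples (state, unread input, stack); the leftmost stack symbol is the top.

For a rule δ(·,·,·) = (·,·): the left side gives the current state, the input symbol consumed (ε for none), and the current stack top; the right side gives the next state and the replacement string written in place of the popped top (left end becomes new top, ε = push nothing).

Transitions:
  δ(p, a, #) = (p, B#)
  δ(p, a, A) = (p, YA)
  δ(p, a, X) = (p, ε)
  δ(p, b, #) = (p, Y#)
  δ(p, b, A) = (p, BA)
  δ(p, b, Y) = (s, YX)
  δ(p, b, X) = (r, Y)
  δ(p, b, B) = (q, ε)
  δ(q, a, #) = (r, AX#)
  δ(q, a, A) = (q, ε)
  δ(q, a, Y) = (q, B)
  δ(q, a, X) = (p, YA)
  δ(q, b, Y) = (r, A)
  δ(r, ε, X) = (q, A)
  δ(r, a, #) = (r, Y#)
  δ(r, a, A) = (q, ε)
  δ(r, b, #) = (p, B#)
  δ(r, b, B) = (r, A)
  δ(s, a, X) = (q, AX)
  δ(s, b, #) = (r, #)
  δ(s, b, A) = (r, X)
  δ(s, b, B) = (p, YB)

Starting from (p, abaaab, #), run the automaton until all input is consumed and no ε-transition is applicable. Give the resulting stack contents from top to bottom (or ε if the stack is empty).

(p, abaaab, #) ⊢ (p, baaab, B#) ⊢ (q, aaab, #) ⊢ (r, aab, AX#) ⊢ (q, ab, X#) ⊢ (p, b, YA#) ⊢ (s, ε, YXA#)
All input consumed in state s with stack YXA#.

YXA#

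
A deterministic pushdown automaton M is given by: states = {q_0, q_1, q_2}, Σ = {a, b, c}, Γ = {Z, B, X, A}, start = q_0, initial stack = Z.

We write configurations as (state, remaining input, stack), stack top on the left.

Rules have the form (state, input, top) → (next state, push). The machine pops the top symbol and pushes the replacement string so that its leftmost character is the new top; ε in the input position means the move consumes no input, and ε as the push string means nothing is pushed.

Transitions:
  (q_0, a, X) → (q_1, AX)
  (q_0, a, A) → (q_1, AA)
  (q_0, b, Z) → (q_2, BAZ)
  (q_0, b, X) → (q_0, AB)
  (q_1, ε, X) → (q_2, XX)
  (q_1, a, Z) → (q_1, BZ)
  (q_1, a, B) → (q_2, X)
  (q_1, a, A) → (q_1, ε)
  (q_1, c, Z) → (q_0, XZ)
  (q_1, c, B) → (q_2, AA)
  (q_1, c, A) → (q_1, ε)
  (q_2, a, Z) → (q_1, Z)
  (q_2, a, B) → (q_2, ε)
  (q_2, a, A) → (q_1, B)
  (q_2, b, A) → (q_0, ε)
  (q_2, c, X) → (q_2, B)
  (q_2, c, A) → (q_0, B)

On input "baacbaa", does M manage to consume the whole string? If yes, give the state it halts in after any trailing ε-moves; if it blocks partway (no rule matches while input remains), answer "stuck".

q_1

(q_0, baacbaa, Z)
  read b, top Z: go to q_2, push BAZ → (q_2, aacbaa, BAZ)
  read a, top B: go to q_2, push ε → (q_2, acbaa, AZ)
  read a, top A: go to q_1, push B → (q_1, cbaa, BZ)
  read c, top B: go to q_2, push AA → (q_2, baa, AAZ)
  read b, top A: go to q_0, push ε → (q_0, aa, AZ)
  read a, top A: go to q_1, push AA → (q_1, a, AAZ)
  read a, top A: go to q_1, push ε → (q_1, ε, AZ)
All input consumed; M is in state q_1.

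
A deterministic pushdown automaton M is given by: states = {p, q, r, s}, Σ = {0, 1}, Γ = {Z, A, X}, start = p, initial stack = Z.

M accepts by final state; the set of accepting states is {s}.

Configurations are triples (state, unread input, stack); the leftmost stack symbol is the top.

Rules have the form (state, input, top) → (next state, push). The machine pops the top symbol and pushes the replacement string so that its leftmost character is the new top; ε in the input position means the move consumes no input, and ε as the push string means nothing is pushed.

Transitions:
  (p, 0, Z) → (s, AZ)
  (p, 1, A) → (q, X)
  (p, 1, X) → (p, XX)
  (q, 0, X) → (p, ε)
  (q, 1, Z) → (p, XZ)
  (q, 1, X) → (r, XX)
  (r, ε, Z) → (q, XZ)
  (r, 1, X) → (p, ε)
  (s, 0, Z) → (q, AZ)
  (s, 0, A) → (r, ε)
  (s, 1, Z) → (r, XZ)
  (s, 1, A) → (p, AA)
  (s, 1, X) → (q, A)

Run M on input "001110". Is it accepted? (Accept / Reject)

(p, 001110, Z)
  read 0, top Z: go to s, push AZ → (s, 01110, AZ)
  read 0, top A: go to r, push ε → (r, 1110, Z)
  ε-move, top Z: go to q, push XZ → (q, 1110, XZ)
  read 1, top X: go to r, push XX → (r, 110, XXZ)
  read 1, top X: go to p, push ε → (p, 10, XZ)
  read 1, top X: go to p, push XX → (p, 0, XXZ)
No transition applies at (p, 0, XXZ); input not fully consumed.

Reject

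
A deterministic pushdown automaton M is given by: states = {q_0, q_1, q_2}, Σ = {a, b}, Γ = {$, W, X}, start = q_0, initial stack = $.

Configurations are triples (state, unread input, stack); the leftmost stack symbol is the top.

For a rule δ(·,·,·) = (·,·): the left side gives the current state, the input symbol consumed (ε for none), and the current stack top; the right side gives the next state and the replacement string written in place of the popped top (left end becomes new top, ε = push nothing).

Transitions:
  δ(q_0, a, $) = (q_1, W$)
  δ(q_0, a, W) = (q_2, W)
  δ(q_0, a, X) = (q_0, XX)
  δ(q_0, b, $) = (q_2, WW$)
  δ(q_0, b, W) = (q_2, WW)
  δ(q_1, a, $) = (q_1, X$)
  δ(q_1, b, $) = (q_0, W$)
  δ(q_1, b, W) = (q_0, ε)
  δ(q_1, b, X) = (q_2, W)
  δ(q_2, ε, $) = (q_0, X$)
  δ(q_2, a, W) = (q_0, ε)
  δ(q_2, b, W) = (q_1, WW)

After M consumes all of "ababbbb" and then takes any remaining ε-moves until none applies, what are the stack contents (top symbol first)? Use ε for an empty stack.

WW$

(q_0, ababbbb, $)
  read a, top $: go to q_1, push W$ → (q_1, babbbb, W$)
  read b, top W: go to q_0, push ε → (q_0, abbbb, $)
  read a, top $: go to q_1, push W$ → (q_1, bbbb, W$)
  read b, top W: go to q_0, push ε → (q_0, bbb, $)
  read b, top $: go to q_2, push WW$ → (q_2, bb, WW$)
  read b, top W: go to q_1, push WW → (q_1, b, WWW$)
  read b, top W: go to q_0, push ε → (q_0, ε, WW$)
All input consumed in state q_0 with stack WW$.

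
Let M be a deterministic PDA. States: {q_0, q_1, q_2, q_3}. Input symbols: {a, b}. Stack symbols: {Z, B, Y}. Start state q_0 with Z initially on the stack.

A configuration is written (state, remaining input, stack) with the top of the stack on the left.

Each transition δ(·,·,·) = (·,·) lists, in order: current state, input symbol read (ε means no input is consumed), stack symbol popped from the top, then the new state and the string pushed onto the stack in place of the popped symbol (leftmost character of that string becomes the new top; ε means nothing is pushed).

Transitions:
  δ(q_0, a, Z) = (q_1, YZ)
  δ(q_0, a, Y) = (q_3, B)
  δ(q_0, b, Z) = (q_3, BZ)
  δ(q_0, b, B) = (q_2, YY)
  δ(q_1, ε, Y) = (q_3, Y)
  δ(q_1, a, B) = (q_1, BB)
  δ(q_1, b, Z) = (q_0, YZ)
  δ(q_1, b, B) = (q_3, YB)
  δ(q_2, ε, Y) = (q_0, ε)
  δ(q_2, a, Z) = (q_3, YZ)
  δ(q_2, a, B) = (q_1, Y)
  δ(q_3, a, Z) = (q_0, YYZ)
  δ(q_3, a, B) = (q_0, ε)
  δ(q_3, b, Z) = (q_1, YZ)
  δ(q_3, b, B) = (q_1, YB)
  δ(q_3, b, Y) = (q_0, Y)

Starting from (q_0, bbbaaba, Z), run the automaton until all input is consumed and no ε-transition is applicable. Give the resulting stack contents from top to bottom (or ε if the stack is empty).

BZ

(q_0, bbbaaba, Z) ⊢ (q_3, bbaaba, BZ) ⊢ (q_1, baaba, YBZ) ⊢ (q_3, baaba, YBZ) ⊢ (q_0, aaba, YBZ) ⊢ (q_3, aba, BBZ) ⊢ (q_0, ba, BZ) ⊢ (q_2, a, YYZ) ⊢ (q_0, a, YZ) ⊢ (q_3, ε, BZ)
All input consumed in state q_3 with stack BZ.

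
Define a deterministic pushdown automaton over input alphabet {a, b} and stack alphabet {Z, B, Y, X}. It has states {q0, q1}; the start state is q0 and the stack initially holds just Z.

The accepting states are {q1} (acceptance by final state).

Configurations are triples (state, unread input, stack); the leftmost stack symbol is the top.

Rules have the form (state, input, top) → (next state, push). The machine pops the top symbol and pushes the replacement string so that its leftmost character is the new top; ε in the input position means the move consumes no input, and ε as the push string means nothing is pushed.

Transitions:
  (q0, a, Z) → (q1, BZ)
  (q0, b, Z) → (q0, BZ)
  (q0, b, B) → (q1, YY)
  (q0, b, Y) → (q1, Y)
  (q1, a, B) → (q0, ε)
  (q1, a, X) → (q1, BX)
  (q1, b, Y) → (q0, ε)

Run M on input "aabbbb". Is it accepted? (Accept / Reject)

Accept

(q0, aabbbb, Z) ⊢ (q1, abbbb, BZ) ⊢ (q0, bbbb, Z) ⊢ (q0, bbb, BZ) ⊢ (q1, bb, YYZ) ⊢ (q0, b, YZ) ⊢ (q1, ε, YZ)
All input consumed; state q1 ∈ F.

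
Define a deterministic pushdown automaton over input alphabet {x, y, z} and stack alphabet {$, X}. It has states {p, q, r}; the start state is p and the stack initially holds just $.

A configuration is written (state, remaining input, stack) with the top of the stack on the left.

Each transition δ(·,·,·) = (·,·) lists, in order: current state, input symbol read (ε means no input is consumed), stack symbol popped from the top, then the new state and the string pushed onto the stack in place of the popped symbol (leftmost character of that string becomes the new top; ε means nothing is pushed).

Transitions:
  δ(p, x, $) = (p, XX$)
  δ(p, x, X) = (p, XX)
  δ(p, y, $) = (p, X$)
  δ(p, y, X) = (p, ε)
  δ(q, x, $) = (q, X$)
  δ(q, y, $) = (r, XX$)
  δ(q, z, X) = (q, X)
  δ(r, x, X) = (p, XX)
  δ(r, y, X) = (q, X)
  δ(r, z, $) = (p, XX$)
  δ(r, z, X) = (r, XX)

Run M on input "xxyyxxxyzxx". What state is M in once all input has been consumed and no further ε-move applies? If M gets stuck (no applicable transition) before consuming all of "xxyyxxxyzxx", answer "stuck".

(p, xxyyxxxyzxx, $)
  read x, top $: go to p, push XX$ → (p, xyyxxxyzxx, XX$)
  read x, top X: go to p, push XX → (p, yyxxxyzxx, XXX$)
  read y, top X: go to p, push ε → (p, yxxxyzxx, XX$)
  read y, top X: go to p, push ε → (p, xxxyzxx, X$)
  read x, top X: go to p, push XX → (p, xxyzxx, XX$)
  read x, top X: go to p, push XX → (p, xyzxx, XXX$)
  read x, top X: go to p, push XX → (p, yzxx, XXXX$)
  read y, top X: go to p, push ε → (p, zxx, XXX$)
No transition for (p, z, top X); M blocks with input zxx remaining.

stuck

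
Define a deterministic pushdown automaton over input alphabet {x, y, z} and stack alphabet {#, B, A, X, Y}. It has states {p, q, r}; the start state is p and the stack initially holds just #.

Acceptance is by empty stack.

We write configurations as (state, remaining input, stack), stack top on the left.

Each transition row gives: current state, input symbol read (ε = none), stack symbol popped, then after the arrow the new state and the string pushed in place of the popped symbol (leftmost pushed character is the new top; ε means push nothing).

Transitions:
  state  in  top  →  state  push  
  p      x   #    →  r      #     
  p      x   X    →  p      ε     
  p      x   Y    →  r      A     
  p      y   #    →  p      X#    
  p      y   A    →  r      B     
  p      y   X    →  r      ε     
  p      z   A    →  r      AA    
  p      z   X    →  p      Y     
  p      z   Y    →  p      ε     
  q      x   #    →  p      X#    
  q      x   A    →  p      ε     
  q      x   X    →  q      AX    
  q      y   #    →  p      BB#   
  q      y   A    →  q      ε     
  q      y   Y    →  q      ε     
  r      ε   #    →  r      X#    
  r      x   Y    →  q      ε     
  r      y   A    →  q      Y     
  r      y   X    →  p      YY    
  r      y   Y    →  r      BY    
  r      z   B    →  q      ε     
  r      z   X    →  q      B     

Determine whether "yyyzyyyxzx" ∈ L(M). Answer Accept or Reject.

Reject

(p, yyyzyyyxzx, #)
  read y, top #: go to p, push X# → (p, yyzyyyxzx, X#)
  read y, top X: go to r, push ε → (r, yzyyyxzx, #)
  ε-move, top #: go to r, push X# → (r, yzyyyxzx, X#)
  read y, top X: go to p, push YY → (p, zyyyxzx, YY#)
  read z, top Y: go to p, push ε → (p, yyyxzx, Y#)
No transition applies at (p, yyyxzx, Y#); input not fully consumed.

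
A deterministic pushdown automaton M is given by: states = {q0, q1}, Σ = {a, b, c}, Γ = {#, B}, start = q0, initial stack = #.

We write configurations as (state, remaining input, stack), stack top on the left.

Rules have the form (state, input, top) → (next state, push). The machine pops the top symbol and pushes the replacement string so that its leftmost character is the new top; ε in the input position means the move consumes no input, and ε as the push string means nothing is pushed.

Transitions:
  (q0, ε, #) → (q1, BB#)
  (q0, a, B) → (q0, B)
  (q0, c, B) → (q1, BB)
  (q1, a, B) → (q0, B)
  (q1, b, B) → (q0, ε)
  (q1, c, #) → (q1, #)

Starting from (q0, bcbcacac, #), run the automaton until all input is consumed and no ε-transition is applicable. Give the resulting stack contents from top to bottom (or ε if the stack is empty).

(q0, bcbcacac, #) ⊢ (q1, bcbcacac, BB#) ⊢ (q0, cbcacac, B#) ⊢ (q1, bcacac, BB#) ⊢ (q0, cacac, B#) ⊢ (q1, acac, BB#) ⊢ (q0, cac, BB#) ⊢ (q1, ac, BBB#) ⊢ (q0, c, BBB#) ⊢ (q1, ε, BBBB#)
All input consumed in state q1 with stack BBBB#.

BBBB#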